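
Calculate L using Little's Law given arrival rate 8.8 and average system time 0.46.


L = lambda * W = 8.8 * 0.46 = 4.05

4.05


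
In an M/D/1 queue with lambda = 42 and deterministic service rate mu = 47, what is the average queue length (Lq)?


M/D/1: Lq = rho^2 / (2*(1-rho)) where rho = 42/47; Lq = 3.75

3.75


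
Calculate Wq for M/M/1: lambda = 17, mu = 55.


rho = 17/55; Wq = rho/(mu - lambda) = 0.0081 hours

0.0081 hours


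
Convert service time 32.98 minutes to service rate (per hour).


mu = 60 / avg_service_time = 60 / 32.98 = 1.82 per hour

1.82 per hour


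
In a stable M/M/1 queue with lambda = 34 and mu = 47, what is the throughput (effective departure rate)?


For a stable queue (lambda < mu), throughput = lambda = 34 per hour

34 per hour


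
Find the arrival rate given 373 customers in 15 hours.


lambda = total arrivals / time = 373 / 15 = 24.87 per hour

24.87 per hour


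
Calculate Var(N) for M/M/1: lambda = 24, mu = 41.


rho = 24/41; Var(N) = rho/(1-rho)^2 = 3.4

3.4


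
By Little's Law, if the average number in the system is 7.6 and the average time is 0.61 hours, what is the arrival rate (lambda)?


lambda = L / W = 7.6 / 0.61 = 12.46 per hour

12.46 per hour


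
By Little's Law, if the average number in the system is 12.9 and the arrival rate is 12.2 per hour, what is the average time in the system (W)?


W = L / lambda = 12.9 / 12.2 = 1.0574 hours

1.0574 hours


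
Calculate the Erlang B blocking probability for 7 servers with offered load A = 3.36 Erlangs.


B(N,A) = (A^N/N!) / sum(A^k/k!, k=0..N) with N=7, A=3.36 = 0.0341

0.0341


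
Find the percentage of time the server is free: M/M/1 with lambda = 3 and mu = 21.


Idle fraction = (1 - rho) * 100 = (1 - 3/21) * 100 = 85.7%

85.7%


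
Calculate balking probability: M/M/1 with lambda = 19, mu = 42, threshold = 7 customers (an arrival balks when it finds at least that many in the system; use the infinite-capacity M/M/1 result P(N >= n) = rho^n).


P(N >= 7) = rho^7 = (19/42)^7 = 0.0039

0.0039


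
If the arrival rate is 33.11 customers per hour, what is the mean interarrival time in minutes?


Mean interarrival time = 60/lambda = 60/33.11 = 1.81 minutes

1.81 minutes


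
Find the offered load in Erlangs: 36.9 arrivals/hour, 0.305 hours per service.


Offered load a = lambda * E[S] = 36.9 * 0.305 = 11.25 Erlangs

11.25 Erlangs


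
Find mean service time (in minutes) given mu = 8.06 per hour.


Mean service time = 60/mu = 60/8.06 = 7.44 minutes

7.44 minutes


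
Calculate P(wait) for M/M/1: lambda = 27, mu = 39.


P(wait) = rho = lambda/mu = 27/39 = 0.6923

0.6923


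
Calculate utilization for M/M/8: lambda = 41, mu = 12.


rho = lambda/(c*mu) = 41/(8*12) = 0.4271

0.4271


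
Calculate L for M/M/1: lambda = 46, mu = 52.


rho = 46/52; L = rho/(1-rho) = 7.67

7.67


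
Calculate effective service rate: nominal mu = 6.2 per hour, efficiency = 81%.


Effective rate = mu * efficiency = 6.2 * 0.81 = 5.02 per hour

5.02 per hour


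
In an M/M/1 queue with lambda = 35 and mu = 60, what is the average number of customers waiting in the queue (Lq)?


rho = 35/60; Lq = rho^2/(1-rho) = 0.82

0.82


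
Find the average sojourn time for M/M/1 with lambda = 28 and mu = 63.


W = 1/(mu - lambda) = 1/(63 - 28) = 0.0286 hours

0.0286 hours


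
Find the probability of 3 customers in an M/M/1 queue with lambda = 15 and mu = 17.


rho = 15/17; P(n) = (1-rho)*rho^n = (1-15/17)*(15/17)^3 = 0.0808

0.0808


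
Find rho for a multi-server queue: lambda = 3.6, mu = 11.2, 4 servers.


rho = lambda / (c * mu) = 3.6 / (4 * 11.2) = 0.0804

0.0804


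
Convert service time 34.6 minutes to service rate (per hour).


mu = 60 / avg_service_time = 60 / 34.6 = 1.73 per hour

1.73 per hour


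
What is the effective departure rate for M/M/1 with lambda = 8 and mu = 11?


For a stable queue (lambda < mu), throughput = lambda = 8 per hour

8 per hour


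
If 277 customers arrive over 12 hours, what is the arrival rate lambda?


lambda = total arrivals / time = 277 / 12 = 23.08 per hour

23.08 per hour


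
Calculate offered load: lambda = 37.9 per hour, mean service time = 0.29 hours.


Offered load a = lambda * E[S] = 37.9 * 0.29 = 10.99 Erlangs

10.99 Erlangs


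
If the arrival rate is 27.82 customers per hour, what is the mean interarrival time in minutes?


Mean interarrival time = 60/lambda = 60/27.82 = 2.16 minutes

2.16 minutes


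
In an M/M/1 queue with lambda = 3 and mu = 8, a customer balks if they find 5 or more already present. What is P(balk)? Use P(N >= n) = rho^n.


P(N >= 5) = rho^5 = (3/8)^5 = 0.0074

0.0074


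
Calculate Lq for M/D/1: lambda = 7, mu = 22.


M/D/1: Lq = rho^2 / (2*(1-rho)) where rho = 7/22; Lq = 0.07

0.07


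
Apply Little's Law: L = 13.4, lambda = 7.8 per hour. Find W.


W = L / lambda = 13.4 / 7.8 = 1.7179 hours

1.7179 hours


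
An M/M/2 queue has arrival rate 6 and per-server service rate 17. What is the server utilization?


rho = lambda/(c*mu) = 6/(2*17) = 0.1765

0.1765


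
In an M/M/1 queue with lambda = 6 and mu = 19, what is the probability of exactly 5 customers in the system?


rho = 6/19; P(n) = (1-rho)*rho^n = (1-6/19)*(6/19)^5 = 0.0021

0.0021


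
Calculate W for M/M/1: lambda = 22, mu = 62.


W = 1/(mu - lambda) = 1/(62 - 22) = 0.025 hours

0.025 hours


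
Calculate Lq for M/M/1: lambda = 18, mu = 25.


rho = 18/25; Lq = rho^2/(1-rho) = 1.85

1.85


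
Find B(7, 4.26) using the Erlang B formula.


B(N,A) = (A^N/N!) / sum(A^k/k!, k=0..N) with N=7, A=4.26 = 0.0766

0.0766


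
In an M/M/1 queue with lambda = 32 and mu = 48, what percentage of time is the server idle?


Idle fraction = (1 - rho) * 100 = (1 - 32/48) * 100 = 33.3%

33.3%


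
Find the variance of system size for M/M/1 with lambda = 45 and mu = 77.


rho = 45/77; Var(N) = rho/(1-rho)^2 = 3.38

3.38


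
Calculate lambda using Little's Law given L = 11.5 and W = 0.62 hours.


lambda = L / W = 11.5 / 0.62 = 18.55 per hour

18.55 per hour


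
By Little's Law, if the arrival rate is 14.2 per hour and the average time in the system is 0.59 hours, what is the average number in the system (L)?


L = lambda * W = 14.2 * 0.59 = 8.38

8.38


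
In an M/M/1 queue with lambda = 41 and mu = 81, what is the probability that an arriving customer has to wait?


P(wait) = rho = lambda/mu = 41/81 = 0.5062

0.5062


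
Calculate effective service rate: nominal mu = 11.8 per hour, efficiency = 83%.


Effective rate = mu * efficiency = 11.8 * 0.83 = 9.79 per hour

9.79 per hour


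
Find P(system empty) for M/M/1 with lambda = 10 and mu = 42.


P0 = 1 - rho = 1 - 10/42 = 0.7619

0.7619


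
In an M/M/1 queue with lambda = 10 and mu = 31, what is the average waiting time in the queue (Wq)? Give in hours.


rho = 10/31; Wq = rho/(mu - lambda) = 0.0154 hours

0.0154 hours


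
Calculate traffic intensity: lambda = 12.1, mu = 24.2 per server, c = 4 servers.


rho = lambda / (c * mu) = 12.1 / (4 * 24.2) = 0.125

0.125


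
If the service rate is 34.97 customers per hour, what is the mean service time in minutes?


Mean service time = 60/mu = 60/34.97 = 1.72 minutes

1.72 minutes


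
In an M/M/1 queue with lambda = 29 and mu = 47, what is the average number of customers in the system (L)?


rho = 29/47; L = rho/(1-rho) = 1.61

1.61


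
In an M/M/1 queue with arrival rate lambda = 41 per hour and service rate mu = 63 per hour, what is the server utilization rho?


rho = lambda/mu = 41/63 = 0.6508

0.6508


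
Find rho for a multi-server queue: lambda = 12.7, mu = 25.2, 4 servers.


rho = lambda / (c * mu) = 12.7 / (4 * 25.2) = 0.126

0.126


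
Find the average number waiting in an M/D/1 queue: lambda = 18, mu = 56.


M/D/1: Lq = rho^2 / (2*(1-rho)) where rho = 18/56; Lq = 0.08

0.08


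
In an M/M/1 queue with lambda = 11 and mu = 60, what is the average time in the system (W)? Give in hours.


W = 1/(mu - lambda) = 1/(60 - 11) = 0.0204 hours

0.0204 hours


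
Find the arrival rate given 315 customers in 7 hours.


lambda = total arrivals / time = 315 / 7 = 45.0 per hour

45.0 per hour


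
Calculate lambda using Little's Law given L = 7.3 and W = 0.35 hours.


lambda = L / W = 7.3 / 0.35 = 20.86 per hour

20.86 per hour


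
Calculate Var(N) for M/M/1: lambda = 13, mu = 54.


rho = 13/54; Var(N) = rho/(1-rho)^2 = 0.42

0.42


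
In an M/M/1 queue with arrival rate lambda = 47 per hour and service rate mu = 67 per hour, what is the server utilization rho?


rho = lambda/mu = 47/67 = 0.7015

0.7015


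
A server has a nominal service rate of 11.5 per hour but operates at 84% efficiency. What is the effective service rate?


Effective rate = mu * efficiency = 11.5 * 0.84 = 9.66 per hour

9.66 per hour


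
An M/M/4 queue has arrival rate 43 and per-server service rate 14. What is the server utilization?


rho = lambda/(c*mu) = 43/(4*14) = 0.7679

0.7679


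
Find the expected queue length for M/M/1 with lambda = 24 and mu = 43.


rho = 24/43; Lq = rho^2/(1-rho) = 0.71

0.71


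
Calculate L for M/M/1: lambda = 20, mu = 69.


rho = 20/69; L = rho/(1-rho) = 0.41

0.41


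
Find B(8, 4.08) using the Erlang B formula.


B(N,A) = (A^N/N!) / sum(A^k/k!, k=0..N) with N=8, A=4.08 = 0.033

0.033


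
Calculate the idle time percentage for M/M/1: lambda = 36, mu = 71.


Idle fraction = (1 - rho) * 100 = (1 - 36/71) * 100 = 49.3%

49.3%


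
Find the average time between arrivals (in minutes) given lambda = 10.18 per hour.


Mean interarrival time = 60/lambda = 60/10.18 = 5.89 minutes

5.89 minutes


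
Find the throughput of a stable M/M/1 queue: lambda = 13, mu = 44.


For a stable queue (lambda < mu), throughput = lambda = 13 per hour

13 per hour


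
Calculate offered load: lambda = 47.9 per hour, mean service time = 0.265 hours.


Offered load a = lambda * E[S] = 47.9 * 0.265 = 12.69 Erlangs

12.69 Erlangs


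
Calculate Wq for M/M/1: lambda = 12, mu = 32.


rho = 12/32; Wq = rho/(mu - lambda) = 0.0188 hours

0.0188 hours


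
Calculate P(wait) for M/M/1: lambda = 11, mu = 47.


P(wait) = rho = lambda/mu = 11/47 = 0.234

0.234


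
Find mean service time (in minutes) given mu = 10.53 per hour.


Mean service time = 60/mu = 60/10.53 = 5.7 minutes

5.7 minutes


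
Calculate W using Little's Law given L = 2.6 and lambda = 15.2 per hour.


W = L / lambda = 2.6 / 15.2 = 0.1711 hours

0.1711 hours


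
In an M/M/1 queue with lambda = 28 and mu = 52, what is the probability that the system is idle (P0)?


P0 = 1 - rho = 1 - 28/52 = 0.4615

0.4615


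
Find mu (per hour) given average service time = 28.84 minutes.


mu = 60 / avg_service_time = 60 / 28.84 = 2.08 per hour

2.08 per hour


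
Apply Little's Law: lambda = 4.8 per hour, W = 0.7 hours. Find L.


L = lambda * W = 4.8 * 0.7 = 3.36

3.36


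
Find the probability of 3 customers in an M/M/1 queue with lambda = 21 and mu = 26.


rho = 21/26; P(n) = (1-rho)*rho^n = (1-21/26)*(21/26)^3 = 0.1013

0.1013


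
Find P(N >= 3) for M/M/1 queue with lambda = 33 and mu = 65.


P(N >= 3) = rho^3 = (33/65)^3 = 0.1309

0.1309


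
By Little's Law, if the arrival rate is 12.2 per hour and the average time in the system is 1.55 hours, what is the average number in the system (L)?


L = lambda * W = 12.2 * 1.55 = 18.91

18.91


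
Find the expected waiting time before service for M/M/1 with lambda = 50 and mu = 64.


rho = 50/64; Wq = rho/(mu - lambda) = 0.0558 hours

0.0558 hours


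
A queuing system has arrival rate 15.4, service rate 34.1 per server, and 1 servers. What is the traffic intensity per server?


rho = lambda / (c * mu) = 15.4 / (1 * 34.1) = 0.4516

0.4516


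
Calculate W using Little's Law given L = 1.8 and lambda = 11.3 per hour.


W = L / lambda = 1.8 / 11.3 = 0.1593 hours

0.1593 hours


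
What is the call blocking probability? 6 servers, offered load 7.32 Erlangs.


B(N,A) = (A^N/N!) / sum(A^k/k!, k=0..N) with N=6, A=7.32 = 0.3509

0.3509


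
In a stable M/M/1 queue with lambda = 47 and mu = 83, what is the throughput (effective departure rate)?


For a stable queue (lambda < mu), throughput = lambda = 47 per hour

47 per hour


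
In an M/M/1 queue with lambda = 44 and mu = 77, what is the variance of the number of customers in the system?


rho = 44/77; Var(N) = rho/(1-rho)^2 = 3.11

3.11


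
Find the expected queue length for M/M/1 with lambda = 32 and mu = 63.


rho = 32/63; Lq = rho^2/(1-rho) = 0.52

0.52


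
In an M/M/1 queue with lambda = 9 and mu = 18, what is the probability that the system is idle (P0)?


P0 = 1 - rho = 1 - 9/18 = 0.5

0.5


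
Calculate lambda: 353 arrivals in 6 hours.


lambda = total arrivals / time = 353 / 6 = 58.83 per hour

58.83 per hour


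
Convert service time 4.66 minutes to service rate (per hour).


mu = 60 / avg_service_time = 60 / 4.66 = 12.88 per hour

12.88 per hour


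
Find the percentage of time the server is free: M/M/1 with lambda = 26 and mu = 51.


Idle fraction = (1 - rho) * 100 = (1 - 26/51) * 100 = 49.0%

49.0%


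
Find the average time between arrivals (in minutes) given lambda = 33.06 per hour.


Mean interarrival time = 60/lambda = 60/33.06 = 1.81 minutes

1.81 minutes


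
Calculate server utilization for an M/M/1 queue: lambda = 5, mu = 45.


rho = lambda/mu = 5/45 = 0.1111

0.1111


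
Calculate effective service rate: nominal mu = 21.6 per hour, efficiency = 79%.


Effective rate = mu * efficiency = 21.6 * 0.79 = 17.06 per hour

17.06 per hour


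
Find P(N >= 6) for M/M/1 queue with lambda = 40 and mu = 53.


P(N >= 6) = rho^6 = (40/53)^6 = 0.1848

0.1848


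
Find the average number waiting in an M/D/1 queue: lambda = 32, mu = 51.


M/D/1: Lq = rho^2 / (2*(1-rho)) where rho = 32/51; Lq = 0.53

0.53


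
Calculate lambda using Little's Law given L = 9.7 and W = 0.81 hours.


lambda = L / W = 9.7 / 0.81 = 11.98 per hour

11.98 per hour


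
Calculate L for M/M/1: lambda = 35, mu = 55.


rho = 35/55; L = rho/(1-rho) = 1.75

1.75


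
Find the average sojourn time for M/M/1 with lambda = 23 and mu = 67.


W = 1/(mu - lambda) = 1/(67 - 23) = 0.0227 hours

0.0227 hours


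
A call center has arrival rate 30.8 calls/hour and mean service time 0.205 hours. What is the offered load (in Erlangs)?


Offered load a = lambda * E[S] = 30.8 * 0.205 = 6.31 Erlangs

6.31 Erlangs


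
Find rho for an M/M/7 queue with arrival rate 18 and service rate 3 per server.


rho = lambda/(c*mu) = 18/(7*3) = 0.8571

0.8571


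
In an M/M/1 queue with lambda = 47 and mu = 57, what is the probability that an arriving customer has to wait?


P(wait) = rho = lambda/mu = 47/57 = 0.8246

0.8246


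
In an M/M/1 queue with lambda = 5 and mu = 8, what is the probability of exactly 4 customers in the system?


rho = 5/8; P(n) = (1-rho)*rho^n = (1-5/8)*(5/8)^4 = 0.0572

0.0572


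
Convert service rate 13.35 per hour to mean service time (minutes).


Mean service time = 60/mu = 60/13.35 = 4.49 minutes

4.49 minutes


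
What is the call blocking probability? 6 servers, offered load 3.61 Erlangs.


B(N,A) = (A^N/N!) / sum(A^k/k!, k=0..N) with N=6, A=3.61 = 0.0898

0.0898


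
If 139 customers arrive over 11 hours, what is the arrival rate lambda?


lambda = total arrivals / time = 139 / 11 = 12.64 per hour

12.64 per hour


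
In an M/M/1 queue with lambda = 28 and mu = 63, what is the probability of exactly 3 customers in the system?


rho = 28/63; P(n) = (1-rho)*rho^n = (1-28/63)*(28/63)^3 = 0.0488

0.0488


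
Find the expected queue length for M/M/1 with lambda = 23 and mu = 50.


rho = 23/50; Lq = rho^2/(1-rho) = 0.39

0.39


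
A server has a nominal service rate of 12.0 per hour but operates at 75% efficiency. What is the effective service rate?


Effective rate = mu * efficiency = 12.0 * 0.75 = 9.0 per hour

9.0 per hour


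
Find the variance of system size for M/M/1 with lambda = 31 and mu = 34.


rho = 31/34; Var(N) = rho/(1-rho)^2 = 117.11

117.11


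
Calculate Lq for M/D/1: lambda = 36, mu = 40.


M/D/1: Lq = rho^2 / (2*(1-rho)) where rho = 36/40; Lq = 4.05

4.05


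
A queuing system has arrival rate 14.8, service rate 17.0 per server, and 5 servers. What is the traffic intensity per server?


rho = lambda / (c * mu) = 14.8 / (5 * 17.0) = 0.1741

0.1741


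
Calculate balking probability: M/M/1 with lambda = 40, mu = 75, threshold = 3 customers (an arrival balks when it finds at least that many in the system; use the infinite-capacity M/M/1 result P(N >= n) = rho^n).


P(N >= 3) = rho^3 = (40/75)^3 = 0.1517

0.1517


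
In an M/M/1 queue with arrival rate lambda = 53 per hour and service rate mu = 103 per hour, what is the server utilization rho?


rho = lambda/mu = 53/103 = 0.5146

0.5146


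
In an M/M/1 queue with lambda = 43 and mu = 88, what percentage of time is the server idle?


Idle fraction = (1 - rho) * 100 = (1 - 43/88) * 100 = 51.1%

51.1%


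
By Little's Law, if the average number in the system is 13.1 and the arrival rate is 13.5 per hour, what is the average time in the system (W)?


W = L / lambda = 13.1 / 13.5 = 0.9704 hours

0.9704 hours


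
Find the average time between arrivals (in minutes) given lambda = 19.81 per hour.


Mean interarrival time = 60/lambda = 60/19.81 = 3.03 minutes

3.03 minutes


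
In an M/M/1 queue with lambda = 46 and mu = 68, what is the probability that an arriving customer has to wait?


P(wait) = rho = lambda/mu = 46/68 = 0.6765

0.6765


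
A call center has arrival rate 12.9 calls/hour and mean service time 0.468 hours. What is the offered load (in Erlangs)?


Offered load a = lambda * E[S] = 12.9 * 0.468 = 6.04 Erlangs

6.04 Erlangs


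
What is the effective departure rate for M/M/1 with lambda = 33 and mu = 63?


For a stable queue (lambda < mu), throughput = lambda = 33 per hour

33 per hour


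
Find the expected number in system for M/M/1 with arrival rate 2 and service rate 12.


rho = 2/12; L = rho/(1-rho) = 0.2

0.2


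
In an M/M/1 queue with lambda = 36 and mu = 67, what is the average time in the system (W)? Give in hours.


W = 1/(mu - lambda) = 1/(67 - 36) = 0.0323 hours

0.0323 hours


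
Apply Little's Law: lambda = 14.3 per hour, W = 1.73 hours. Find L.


L = lambda * W = 14.3 * 1.73 = 24.74

24.74


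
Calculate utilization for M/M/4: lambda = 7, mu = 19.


rho = lambda/(c*mu) = 7/(4*19) = 0.0921

0.0921


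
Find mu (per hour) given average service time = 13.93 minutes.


mu = 60 / avg_service_time = 60 / 13.93 = 4.31 per hour

4.31 per hour


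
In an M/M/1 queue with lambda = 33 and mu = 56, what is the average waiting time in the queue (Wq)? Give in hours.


rho = 33/56; Wq = rho/(mu - lambda) = 0.0256 hours

0.0256 hours


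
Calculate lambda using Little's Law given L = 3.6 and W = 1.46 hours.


lambda = L / W = 3.6 / 1.46 = 2.47 per hour

2.47 per hour


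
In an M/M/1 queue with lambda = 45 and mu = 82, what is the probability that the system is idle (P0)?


P0 = 1 - rho = 1 - 45/82 = 0.4512

0.4512


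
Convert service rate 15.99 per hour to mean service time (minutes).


Mean service time = 60/mu = 60/15.99 = 3.75 minutes

3.75 minutes


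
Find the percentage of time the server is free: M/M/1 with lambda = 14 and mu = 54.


Idle fraction = (1 - rho) * 100 = (1 - 14/54) * 100 = 74.1%

74.1%


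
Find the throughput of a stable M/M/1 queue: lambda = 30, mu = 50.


For a stable queue (lambda < mu), throughput = lambda = 30 per hour

30 per hour


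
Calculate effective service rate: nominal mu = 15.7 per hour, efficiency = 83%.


Effective rate = mu * efficiency = 15.7 * 0.83 = 13.03 per hour

13.03 per hour


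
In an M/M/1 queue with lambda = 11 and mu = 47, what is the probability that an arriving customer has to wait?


P(wait) = rho = lambda/mu = 11/47 = 0.234

0.234


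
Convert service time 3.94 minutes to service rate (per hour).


mu = 60 / avg_service_time = 60 / 3.94 = 15.23 per hour

15.23 per hour


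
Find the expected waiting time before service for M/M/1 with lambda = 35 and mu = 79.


rho = 35/79; Wq = rho/(mu - lambda) = 0.0101 hours

0.0101 hours


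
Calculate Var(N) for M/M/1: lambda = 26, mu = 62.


rho = 26/62; Var(N) = rho/(1-rho)^2 = 1.24

1.24


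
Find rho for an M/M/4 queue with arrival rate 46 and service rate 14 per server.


rho = lambda/(c*mu) = 46/(4*14) = 0.8214

0.8214


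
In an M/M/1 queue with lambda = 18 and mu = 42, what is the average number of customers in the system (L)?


rho = 18/42; L = rho/(1-rho) = 0.75

0.75


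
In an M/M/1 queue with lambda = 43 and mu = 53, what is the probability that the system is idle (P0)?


P0 = 1 - rho = 1 - 43/53 = 0.1887

0.1887


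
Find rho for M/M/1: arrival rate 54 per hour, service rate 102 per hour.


rho = lambda/mu = 54/102 = 0.5294

0.5294


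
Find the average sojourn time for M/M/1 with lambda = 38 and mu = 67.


W = 1/(mu - lambda) = 1/(67 - 38) = 0.0345 hours

0.0345 hours


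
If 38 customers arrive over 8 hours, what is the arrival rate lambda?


lambda = total arrivals / time = 38 / 8 = 4.75 per hour

4.75 per hour


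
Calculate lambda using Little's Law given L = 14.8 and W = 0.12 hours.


lambda = L / W = 14.8 / 0.12 = 123.33 per hour

123.33 per hour


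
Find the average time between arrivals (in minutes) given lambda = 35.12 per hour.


Mean interarrival time = 60/lambda = 60/35.12 = 1.71 minutes

1.71 minutes


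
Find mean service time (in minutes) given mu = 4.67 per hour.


Mean service time = 60/mu = 60/4.67 = 12.85 minutes

12.85 minutes


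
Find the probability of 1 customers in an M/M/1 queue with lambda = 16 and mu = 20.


rho = 16/20; P(n) = (1-rho)*rho^n = (1-16/20)*(16/20)^1 = 0.16

0.16


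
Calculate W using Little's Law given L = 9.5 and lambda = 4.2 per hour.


W = L / lambda = 9.5 / 4.2 = 2.2619 hours

2.2619 hours


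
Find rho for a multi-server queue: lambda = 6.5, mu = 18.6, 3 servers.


rho = lambda / (c * mu) = 6.5 / (3 * 18.6) = 0.1165

0.1165


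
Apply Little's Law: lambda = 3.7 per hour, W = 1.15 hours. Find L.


L = lambda * W = 3.7 * 1.15 = 4.26

4.26


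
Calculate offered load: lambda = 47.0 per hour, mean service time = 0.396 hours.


Offered load a = lambda * E[S] = 47.0 * 0.396 = 18.61 Erlangs

18.61 Erlangs


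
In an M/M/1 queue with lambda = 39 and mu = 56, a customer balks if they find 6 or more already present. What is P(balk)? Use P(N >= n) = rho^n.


P(N >= 6) = rho^6 = (39/56)^6 = 0.1141

0.1141


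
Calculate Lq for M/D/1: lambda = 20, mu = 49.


M/D/1: Lq = rho^2 / (2*(1-rho)) where rho = 20/49; Lq = 0.14

0.14


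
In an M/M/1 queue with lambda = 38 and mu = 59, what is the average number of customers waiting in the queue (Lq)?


rho = 38/59; Lq = rho^2/(1-rho) = 1.17

1.17


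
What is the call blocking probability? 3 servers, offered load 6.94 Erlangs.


B(N,A) = (A^N/N!) / sum(A^k/k!, k=0..N) with N=3, A=6.94 = 0.635

0.635


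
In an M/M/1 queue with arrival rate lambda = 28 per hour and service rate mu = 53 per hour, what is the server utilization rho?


rho = lambda/mu = 28/53 = 0.5283

0.5283


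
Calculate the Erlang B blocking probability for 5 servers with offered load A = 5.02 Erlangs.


B(N,A) = (A^N/N!) / sum(A^k/k!, k=0..N) with N=5, A=5.02 = 0.2865

0.2865


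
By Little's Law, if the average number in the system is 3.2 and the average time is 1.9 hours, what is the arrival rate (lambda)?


lambda = L / W = 3.2 / 1.9 = 1.68 per hour

1.68 per hour


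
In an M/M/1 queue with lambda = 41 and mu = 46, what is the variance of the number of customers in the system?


rho = 41/46; Var(N) = rho/(1-rho)^2 = 75.44

75.44


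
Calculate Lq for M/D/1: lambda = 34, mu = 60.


M/D/1: Lq = rho^2 / (2*(1-rho)) where rho = 34/60; Lq = 0.37

0.37


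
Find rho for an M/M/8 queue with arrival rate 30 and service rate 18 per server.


rho = lambda/(c*mu) = 30/(8*18) = 0.2083

0.2083


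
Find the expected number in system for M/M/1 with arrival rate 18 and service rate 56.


rho = 18/56; L = rho/(1-rho) = 0.47

0.47


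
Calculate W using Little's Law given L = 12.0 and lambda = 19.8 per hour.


W = L / lambda = 12.0 / 19.8 = 0.6061 hours

0.6061 hours


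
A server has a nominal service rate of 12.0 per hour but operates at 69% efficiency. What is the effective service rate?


Effective rate = mu * efficiency = 12.0 * 0.69 = 8.28 per hour

8.28 per hour


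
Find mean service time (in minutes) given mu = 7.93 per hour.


Mean service time = 60/mu = 60/7.93 = 7.57 minutes

7.57 minutes


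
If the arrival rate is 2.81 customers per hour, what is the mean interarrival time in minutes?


Mean interarrival time = 60/lambda = 60/2.81 = 21.35 minutes

21.35 minutes


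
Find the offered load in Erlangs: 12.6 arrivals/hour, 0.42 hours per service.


Offered load a = lambda * E[S] = 12.6 * 0.42 = 5.29 Erlangs

5.29 Erlangs


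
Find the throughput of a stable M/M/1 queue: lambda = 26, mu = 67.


For a stable queue (lambda < mu), throughput = lambda = 26 per hour

26 per hour


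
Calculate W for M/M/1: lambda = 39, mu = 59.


W = 1/(mu - lambda) = 1/(59 - 39) = 0.05 hours

0.05 hours


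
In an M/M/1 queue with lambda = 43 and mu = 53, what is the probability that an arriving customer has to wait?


P(wait) = rho = lambda/mu = 43/53 = 0.8113

0.8113


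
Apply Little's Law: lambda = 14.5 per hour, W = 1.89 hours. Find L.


L = lambda * W = 14.5 * 1.89 = 27.41

27.41


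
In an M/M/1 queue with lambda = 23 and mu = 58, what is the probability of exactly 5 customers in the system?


rho = 23/58; P(n) = (1-rho)*rho^n = (1-23/58)*(23/58)^5 = 0.0059

0.0059


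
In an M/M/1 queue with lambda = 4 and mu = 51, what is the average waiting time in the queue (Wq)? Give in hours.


rho = 4/51; Wq = rho/(mu - lambda) = 0.0017 hours

0.0017 hours


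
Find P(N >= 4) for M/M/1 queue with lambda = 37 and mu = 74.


P(N >= 4) = rho^4 = (37/74)^4 = 0.0625

0.0625


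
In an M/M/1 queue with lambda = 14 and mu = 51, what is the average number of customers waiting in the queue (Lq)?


rho = 14/51; Lq = rho^2/(1-rho) = 0.1

0.1


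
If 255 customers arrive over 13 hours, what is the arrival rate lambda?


lambda = total arrivals / time = 255 / 13 = 19.62 per hour

19.62 per hour


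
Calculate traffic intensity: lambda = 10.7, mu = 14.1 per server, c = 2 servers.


rho = lambda / (c * mu) = 10.7 / (2 * 14.1) = 0.3794

0.3794


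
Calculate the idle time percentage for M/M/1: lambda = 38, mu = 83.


Idle fraction = (1 - rho) * 100 = (1 - 38/83) * 100 = 54.2%

54.2%


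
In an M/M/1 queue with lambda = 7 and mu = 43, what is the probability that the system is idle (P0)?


P0 = 1 - rho = 1 - 7/43 = 0.8372

0.8372


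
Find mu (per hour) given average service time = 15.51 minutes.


mu = 60 / avg_service_time = 60 / 15.51 = 3.87 per hour

3.87 per hour


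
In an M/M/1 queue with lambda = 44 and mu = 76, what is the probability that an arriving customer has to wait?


P(wait) = rho = lambda/mu = 44/76 = 0.5789

0.5789


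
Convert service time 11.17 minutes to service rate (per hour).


mu = 60 / avg_service_time = 60 / 11.17 = 5.37 per hour

5.37 per hour


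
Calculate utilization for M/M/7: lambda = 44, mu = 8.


rho = lambda/(c*mu) = 44/(7*8) = 0.7857

0.7857


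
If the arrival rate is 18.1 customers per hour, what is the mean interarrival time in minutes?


Mean interarrival time = 60/lambda = 60/18.1 = 3.31 minutes

3.31 minutes


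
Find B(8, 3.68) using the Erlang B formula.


B(N,A) = (A^N/N!) / sum(A^k/k!, k=0..N) with N=8, A=3.68 = 0.0213

0.0213


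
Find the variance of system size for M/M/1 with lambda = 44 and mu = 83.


rho = 44/83; Var(N) = rho/(1-rho)^2 = 2.4

2.4


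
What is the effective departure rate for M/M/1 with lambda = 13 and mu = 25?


For a stable queue (lambda < mu), throughput = lambda = 13 per hour

13 per hour


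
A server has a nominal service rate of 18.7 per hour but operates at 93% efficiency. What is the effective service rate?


Effective rate = mu * efficiency = 18.7 * 0.93 = 17.39 per hour

17.39 per hour


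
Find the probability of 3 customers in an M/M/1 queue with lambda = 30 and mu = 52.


rho = 30/52; P(n) = (1-rho)*rho^n = (1-30/52)*(30/52)^3 = 0.0812

0.0812


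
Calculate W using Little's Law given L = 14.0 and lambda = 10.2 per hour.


W = L / lambda = 14.0 / 10.2 = 1.3725 hours

1.3725 hours


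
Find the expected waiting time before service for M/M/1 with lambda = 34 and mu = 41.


rho = 34/41; Wq = rho/(mu - lambda) = 0.1185 hours

0.1185 hours


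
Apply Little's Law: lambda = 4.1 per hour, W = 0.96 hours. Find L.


L = lambda * W = 4.1 * 0.96 = 3.94

3.94


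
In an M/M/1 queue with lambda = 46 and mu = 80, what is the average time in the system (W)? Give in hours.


W = 1/(mu - lambda) = 1/(80 - 46) = 0.0294 hours

0.0294 hours


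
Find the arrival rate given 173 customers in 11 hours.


lambda = total arrivals / time = 173 / 11 = 15.73 per hour

15.73 per hour


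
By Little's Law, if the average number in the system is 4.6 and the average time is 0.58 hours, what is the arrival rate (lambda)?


lambda = L / W = 4.6 / 0.58 = 7.93 per hour

7.93 per hour


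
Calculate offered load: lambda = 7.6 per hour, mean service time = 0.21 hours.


Offered load a = lambda * E[S] = 7.6 * 0.21 = 1.6 Erlangs

1.6 Erlangs


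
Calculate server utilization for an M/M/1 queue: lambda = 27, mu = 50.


rho = lambda/mu = 27/50 = 0.54

0.54


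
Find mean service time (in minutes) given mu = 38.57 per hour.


Mean service time = 60/mu = 60/38.57 = 1.56 minutes

1.56 minutes


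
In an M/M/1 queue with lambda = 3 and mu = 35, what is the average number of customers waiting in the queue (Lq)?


rho = 3/35; Lq = rho^2/(1-rho) = 0.01

0.01


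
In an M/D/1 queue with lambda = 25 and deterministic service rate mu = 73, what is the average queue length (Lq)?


M/D/1: Lq = rho^2 / (2*(1-rho)) where rho = 25/73; Lq = 0.09

0.09


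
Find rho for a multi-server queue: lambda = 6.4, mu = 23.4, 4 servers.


rho = lambda / (c * mu) = 6.4 / (4 * 23.4) = 0.0684

0.0684


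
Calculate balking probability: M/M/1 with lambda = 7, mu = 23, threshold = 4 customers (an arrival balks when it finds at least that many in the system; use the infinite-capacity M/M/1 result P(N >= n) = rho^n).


P(N >= 4) = rho^4 = (7/23)^4 = 0.0086

0.0086


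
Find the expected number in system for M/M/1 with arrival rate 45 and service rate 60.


rho = 45/60; L = rho/(1-rho) = 3.0

3.0


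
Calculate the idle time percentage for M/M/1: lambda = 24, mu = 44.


Idle fraction = (1 - rho) * 100 = (1 - 24/44) * 100 = 45.5%

45.5%


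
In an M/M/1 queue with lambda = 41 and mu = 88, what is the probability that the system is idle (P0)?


P0 = 1 - rho = 1 - 41/88 = 0.5341

0.5341


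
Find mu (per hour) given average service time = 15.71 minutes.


mu = 60 / avg_service_time = 60 / 15.71 = 3.82 per hour

3.82 per hour


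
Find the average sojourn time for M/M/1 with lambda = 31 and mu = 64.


W = 1/(mu - lambda) = 1/(64 - 31) = 0.0303 hours

0.0303 hours


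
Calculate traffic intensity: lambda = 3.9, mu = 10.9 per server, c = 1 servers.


rho = lambda / (c * mu) = 3.9 / (1 * 10.9) = 0.3578

0.3578


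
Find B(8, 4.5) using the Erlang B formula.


B(N,A) = (A^N/N!) / sum(A^k/k!, k=0..N) with N=8, A=4.5 = 0.0483

0.0483


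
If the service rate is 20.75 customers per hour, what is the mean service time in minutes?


Mean service time = 60/mu = 60/20.75 = 2.89 minutes

2.89 minutes


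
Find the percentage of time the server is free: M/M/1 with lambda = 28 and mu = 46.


Idle fraction = (1 - rho) * 100 = (1 - 28/46) * 100 = 39.1%

39.1%


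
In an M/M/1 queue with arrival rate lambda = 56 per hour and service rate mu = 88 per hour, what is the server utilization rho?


rho = lambda/mu = 56/88 = 0.6364

0.6364


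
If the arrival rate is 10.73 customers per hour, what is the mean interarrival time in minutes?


Mean interarrival time = 60/lambda = 60/10.73 = 5.59 minutes

5.59 minutes


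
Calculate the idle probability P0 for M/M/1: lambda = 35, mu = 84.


P0 = 1 - rho = 1 - 35/84 = 0.5833

0.5833


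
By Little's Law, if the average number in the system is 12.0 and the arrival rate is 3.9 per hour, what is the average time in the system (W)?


W = L / lambda = 12.0 / 3.9 = 3.0769 hours

3.0769 hours


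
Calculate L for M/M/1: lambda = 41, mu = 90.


rho = 41/90; L = rho/(1-rho) = 0.84

0.84


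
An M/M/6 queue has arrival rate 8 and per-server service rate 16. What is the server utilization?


rho = lambda/(c*mu) = 8/(6*16) = 0.0833

0.0833


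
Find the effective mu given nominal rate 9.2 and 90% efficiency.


Effective rate = mu * efficiency = 9.2 * 0.9 = 8.28 per hour

8.28 per hour


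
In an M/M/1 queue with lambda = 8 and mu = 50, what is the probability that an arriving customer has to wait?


P(wait) = rho = lambda/mu = 8/50 = 0.16

0.16


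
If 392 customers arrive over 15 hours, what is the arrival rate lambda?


lambda = total arrivals / time = 392 / 15 = 26.13 per hour

26.13 per hour


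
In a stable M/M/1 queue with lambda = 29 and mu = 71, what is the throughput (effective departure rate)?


For a stable queue (lambda < mu), throughput = lambda = 29 per hour

29 per hour


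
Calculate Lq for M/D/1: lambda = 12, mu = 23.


M/D/1: Lq = rho^2 / (2*(1-rho)) where rho = 12/23; Lq = 0.28

0.28


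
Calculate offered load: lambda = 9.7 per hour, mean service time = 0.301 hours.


Offered load a = lambda * E[S] = 9.7 * 0.301 = 2.92 Erlangs

2.92 Erlangs


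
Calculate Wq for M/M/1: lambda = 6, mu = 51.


rho = 6/51; Wq = rho/(mu - lambda) = 0.0026 hours

0.0026 hours


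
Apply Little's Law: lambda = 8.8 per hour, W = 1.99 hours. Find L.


L = lambda * W = 8.8 * 1.99 = 17.51

17.51


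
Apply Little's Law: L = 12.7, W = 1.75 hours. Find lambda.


lambda = L / W = 12.7 / 1.75 = 7.26 per hour

7.26 per hour


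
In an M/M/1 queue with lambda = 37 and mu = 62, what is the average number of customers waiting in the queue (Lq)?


rho = 37/62; Lq = rho^2/(1-rho) = 0.88

0.88


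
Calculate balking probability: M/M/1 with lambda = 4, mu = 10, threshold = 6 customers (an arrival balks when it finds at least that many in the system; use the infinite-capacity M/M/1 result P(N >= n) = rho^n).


P(N >= 6) = rho^6 = (4/10)^6 = 0.0041

0.0041


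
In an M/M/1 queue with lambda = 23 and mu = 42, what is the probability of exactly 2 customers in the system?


rho = 23/42; P(n) = (1-rho)*rho^n = (1-23/42)*(23/42)^2 = 0.1357

0.1357


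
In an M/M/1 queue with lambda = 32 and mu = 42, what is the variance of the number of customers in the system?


rho = 32/42; Var(N) = rho/(1-rho)^2 = 13.44

13.44


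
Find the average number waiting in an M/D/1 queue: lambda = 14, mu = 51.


M/D/1: Lq = rho^2 / (2*(1-rho)) where rho = 14/51; Lq = 0.05

0.05


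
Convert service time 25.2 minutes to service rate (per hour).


mu = 60 / avg_service_time = 60 / 25.2 = 2.38 per hour

2.38 per hour


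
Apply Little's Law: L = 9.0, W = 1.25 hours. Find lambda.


lambda = L / W = 9.0 / 1.25 = 7.2 per hour

7.2 per hour


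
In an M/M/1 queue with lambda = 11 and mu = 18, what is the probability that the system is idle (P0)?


P0 = 1 - rho = 1 - 11/18 = 0.3889

0.3889


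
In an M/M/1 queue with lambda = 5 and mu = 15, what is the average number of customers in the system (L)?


rho = 5/15; L = rho/(1-rho) = 0.5

0.5


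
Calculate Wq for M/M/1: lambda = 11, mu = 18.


rho = 11/18; Wq = rho/(mu - lambda) = 0.0873 hours

0.0873 hours


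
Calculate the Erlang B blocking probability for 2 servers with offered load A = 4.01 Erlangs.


B(N,A) = (A^N/N!) / sum(A^k/k!, k=0..N) with N=2, A=4.01 = 0.6161

0.6161


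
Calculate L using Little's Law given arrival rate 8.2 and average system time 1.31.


L = lambda * W = 8.2 * 1.31 = 10.74

10.74


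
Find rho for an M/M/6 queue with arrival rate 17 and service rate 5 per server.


rho = lambda/(c*mu) = 17/(6*5) = 0.5667

0.5667


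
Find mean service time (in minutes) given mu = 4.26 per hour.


Mean service time = 60/mu = 60/4.26 = 14.08 minutes

14.08 minutes


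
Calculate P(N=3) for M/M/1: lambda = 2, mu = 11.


rho = 2/11; P(n) = (1-rho)*rho^n = (1-2/11)*(2/11)^3 = 0.0049

0.0049


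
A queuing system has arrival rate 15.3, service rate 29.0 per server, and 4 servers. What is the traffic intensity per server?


rho = lambda / (c * mu) = 15.3 / (4 * 29.0) = 0.1319

0.1319


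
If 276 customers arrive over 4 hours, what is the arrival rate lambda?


lambda = total arrivals / time = 276 / 4 = 69.0 per hour

69.0 per hour


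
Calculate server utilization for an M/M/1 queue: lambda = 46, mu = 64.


rho = lambda/mu = 46/64 = 0.7188

0.7188


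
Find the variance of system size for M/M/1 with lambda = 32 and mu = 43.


rho = 32/43; Var(N) = rho/(1-rho)^2 = 11.37

11.37


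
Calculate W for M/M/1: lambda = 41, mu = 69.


W = 1/(mu - lambda) = 1/(69 - 41) = 0.0357 hours

0.0357 hours


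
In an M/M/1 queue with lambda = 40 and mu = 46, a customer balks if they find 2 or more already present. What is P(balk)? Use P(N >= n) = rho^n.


P(N >= 2) = rho^2 = (40/46)^2 = 0.7561

0.7561


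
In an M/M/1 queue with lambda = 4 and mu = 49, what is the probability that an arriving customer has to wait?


P(wait) = rho = lambda/mu = 4/49 = 0.0816

0.0816


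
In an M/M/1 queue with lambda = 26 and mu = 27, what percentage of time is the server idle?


Idle fraction = (1 - rho) * 100 = (1 - 26/27) * 100 = 3.7%

3.7%


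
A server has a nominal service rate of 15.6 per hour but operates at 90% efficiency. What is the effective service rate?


Effective rate = mu * efficiency = 15.6 * 0.9 = 14.04 per hour

14.04 per hour


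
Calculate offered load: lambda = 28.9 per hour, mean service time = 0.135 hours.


Offered load a = lambda * E[S] = 28.9 * 0.135 = 3.9 Erlangs

3.9 Erlangs


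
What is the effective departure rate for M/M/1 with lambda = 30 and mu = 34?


For a stable queue (lambda < mu), throughput = lambda = 30 per hour

30 per hour


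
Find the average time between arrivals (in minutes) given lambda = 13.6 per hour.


Mean interarrival time = 60/lambda = 60/13.6 = 4.41 minutes

4.41 minutes


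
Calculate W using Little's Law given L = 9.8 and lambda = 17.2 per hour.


W = L / lambda = 9.8 / 17.2 = 0.5698 hours

0.5698 hours
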